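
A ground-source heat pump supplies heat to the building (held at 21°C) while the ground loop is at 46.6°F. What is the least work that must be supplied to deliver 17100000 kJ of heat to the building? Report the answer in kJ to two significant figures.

750000 kJ

In absolute terms T_C = 281.26 K and T_H = 294.15 K, so ΔT = 12.89 K.
The reversible limit is COP_HP = T_H/ΔT = 22.82, so W_min = Q_H/COP = Q_H·ΔT/T_H.
W_min = 17100000 × 12.89/294.15 = 749300 kJ.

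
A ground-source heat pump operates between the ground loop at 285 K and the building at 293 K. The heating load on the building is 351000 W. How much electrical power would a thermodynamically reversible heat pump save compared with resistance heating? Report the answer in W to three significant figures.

The reservoir spacing is ΔT = 293 − 285 = 8.000 K.
COP_Carnot = T_H/ΔT = 293.00/8.000 = 36.63.
Resistance heating needs Ẇ_res = Q̇_H = 351000 W; the reversible heat pump needs only Ẇ_hp = Q̇_H/COP = 9584 W.
Saving = 351000 − 9584 = 341400 W.

341000 W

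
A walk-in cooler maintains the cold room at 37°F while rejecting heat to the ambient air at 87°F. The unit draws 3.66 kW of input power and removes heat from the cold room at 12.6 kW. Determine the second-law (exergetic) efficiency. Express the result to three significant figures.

0.347

COP_actual = Q̇_C/Ẇ = 12.60/3.660 = 3.443.
In absolute terms T_C = 275.93 K and T_H = 303.71 K, so ΔT = 27.78 K.
COP_Carnot = T_C/ΔT = 275.93/27.78 = 9.933.
η_II = COP_actual/COP_Carnot = 3.443/9.933 = 0.3466.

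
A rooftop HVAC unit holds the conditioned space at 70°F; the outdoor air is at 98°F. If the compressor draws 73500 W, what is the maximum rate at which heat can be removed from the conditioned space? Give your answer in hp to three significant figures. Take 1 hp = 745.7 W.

1860 hp

In absolute terms T_C = 294.26 K and T_H = 309.82 K, so ΔT = 15.56 K.
COP_Carnot = T_C/ΔT = 294.26/15.56 = 18.92.
Q̇_max = COP_Carnot × Ẇ = 18.92 × 73500 W = 1390000 W = 1865 hp.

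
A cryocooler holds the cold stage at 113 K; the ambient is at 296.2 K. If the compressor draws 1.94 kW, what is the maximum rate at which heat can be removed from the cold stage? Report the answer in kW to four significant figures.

The reservoir spacing is ΔT = 296.2 − 113 = 183.2 K.
COP_Carnot = T_C/ΔT = 113.00/183.2 = 0.6168.
Q̇_max = COP_Carnot × Ẇ = 0.6168 × 1.940 kW = 1.197 kW.

1.197 kW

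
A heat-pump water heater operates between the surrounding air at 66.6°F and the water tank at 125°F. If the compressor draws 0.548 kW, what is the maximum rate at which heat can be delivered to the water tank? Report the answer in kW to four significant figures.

5.486 kW

In absolute terms T_C = 292.37 K and T_H = 324.82 K, so ΔT = 32.44 K.
COP_Carnot = T_H/ΔT = 324.82/32.44 = 10.01.
Q̇_max = COP_Carnot × Ẇ = 10.01 × 0.5480 kW = 5.486 kW.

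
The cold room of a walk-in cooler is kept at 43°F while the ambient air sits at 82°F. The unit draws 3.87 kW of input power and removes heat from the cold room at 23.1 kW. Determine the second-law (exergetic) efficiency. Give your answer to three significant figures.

COP_actual = Q̇_C/Ẇ = 23.10/3.870 = 5.969.
In absolute terms T_C = 279.26 K and T_H = 300.93 K, so ΔT = 21.67 K.
COP_Carnot = T_C/ΔT = 279.26/21.67 = 12.89.
η_II = COP_actual/COP_Carnot = 5.969/12.89 = 0.4631.

0.463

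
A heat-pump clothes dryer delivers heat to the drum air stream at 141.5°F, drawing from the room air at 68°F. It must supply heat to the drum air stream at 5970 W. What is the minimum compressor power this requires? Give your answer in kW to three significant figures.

In absolute terms T_C = 293.15 K and T_H = 333.98 K, so ΔT = 40.83 K.
COP_Carnot = T_H/ΔT = 333.98/40.83 = 8.179.
Ẇ_min = Q̇/COP_Carnot = 5970/8.179 = 729.9 W = 0.7299 kW.

0.730 kW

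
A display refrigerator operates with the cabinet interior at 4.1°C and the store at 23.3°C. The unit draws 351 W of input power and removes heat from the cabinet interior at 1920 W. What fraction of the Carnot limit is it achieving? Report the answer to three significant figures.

COP_actual = Q̇_C/Ẇ = 1920/351.0 = 5.470.
In absolute terms T_C = 277.25 K and T_H = 296.45 K, so ΔT = 19.20 K.
COP_Carnot = T_C/ΔT = 277.25/19.20 = 14.44.
η_II = COP_actual/COP_Carnot = 5.470/14.44 = 0.3788.

0.379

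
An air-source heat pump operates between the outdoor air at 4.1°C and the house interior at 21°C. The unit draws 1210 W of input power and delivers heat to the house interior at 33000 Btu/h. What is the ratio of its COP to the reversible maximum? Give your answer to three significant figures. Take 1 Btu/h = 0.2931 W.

Converting, Q̇_H = 33000 Btu/h = 9672 W, so COP_actual = Q̇_H/Ẇ = 9672/1210 = 7.994.
In absolute terms T_C = 277.25 K and T_H = 294.15 K, so ΔT = 16.90 K.
COP_Carnot = T_H/ΔT = 294.15/16.90 = 17.41.
η_II = COP_actual/COP_Carnot = 7.994/17.41 = 0.4593.

0.459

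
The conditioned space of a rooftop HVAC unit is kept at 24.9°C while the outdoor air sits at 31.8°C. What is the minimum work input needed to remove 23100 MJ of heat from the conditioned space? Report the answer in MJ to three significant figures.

535 MJ

In absolute terms T_C = 298.05 K and T_H = 304.95 K, so ΔT = 6.900 K.
The reversible limit is COP_R = T_C/ΔT = 43.20, so W_min = Q_C/COP = Q_C·ΔT/T_C.
W_min = 23100 × 6.900/298.05 = 534.8 MJ.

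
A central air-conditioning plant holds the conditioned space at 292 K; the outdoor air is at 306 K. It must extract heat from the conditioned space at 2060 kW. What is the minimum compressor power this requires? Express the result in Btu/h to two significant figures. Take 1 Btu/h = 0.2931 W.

The reservoir spacing is ΔT = 306 − 292 = 14.00 K.
COP_Carnot = T_C/ΔT = 292.00/14.00 = 20.86.
Ẇ_min = Q̇/COP_Carnot = 2060/20.86 = 98.77 kW = 337000 Btu/h.

340000 Btu/h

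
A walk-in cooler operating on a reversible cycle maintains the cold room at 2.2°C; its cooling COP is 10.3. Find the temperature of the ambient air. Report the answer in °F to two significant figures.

84 °F

COP_R = T_C/(T_H − T_C) gives T_H − T_C = T_C/COP.
With T_C = 275.35 K, T_H = 275.35 × (1 + 1/10.3) = 302.08 K.
Converting, 302.08 K = 84.08°F.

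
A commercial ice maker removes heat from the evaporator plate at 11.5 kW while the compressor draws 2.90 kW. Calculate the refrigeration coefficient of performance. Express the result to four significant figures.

The first law gives Q̇_H = Q̇_C + Ẇ, so the three rates are Q̇_C = 11.50, Q̇_H = 14.40, Ẇ = 2.900 kW.
COP_R = Q̇_C/Ẇ = 11.50/2.900 = 3.966.

3.966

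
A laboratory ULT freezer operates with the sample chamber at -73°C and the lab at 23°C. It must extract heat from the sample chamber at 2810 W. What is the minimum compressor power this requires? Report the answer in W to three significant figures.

In absolute terms T_C = 200.15 K and T_H = 296.15 K, so ΔT = 96.00 K.
COP_Carnot = T_C/ΔT = 200.15/96.00 = 2.085.
Ẇ_min = Q̇/COP_Carnot = 2810/2.085 = 1348 W.

1350 W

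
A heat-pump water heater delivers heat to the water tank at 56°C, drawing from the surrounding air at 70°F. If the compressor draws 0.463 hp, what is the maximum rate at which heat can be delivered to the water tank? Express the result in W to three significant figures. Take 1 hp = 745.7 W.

3260 W

In absolute terms T_C = 294.26 K and T_H = 329.15 K, so ΔT = 34.89 K.
COP_Carnot = T_H/ΔT = 329.15/34.89 = 9.434.
Q̇_max = COP_Carnot × Ẇ = 9.434 × 0.4630 hp = 4.368 hp = 3257 W.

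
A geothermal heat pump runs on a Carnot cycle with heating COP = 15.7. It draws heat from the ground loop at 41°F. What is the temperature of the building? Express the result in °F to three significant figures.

75.1 °F

COP_HP = T_H/(T_H − T_C) rearranges to T_H = COP·T_C/(COP − 1).
With T_C = 278.15 K, T_H = 15.7 × 278.15/14.70 = 297.07 K.
Converting, 297.07 K = 75.06°F.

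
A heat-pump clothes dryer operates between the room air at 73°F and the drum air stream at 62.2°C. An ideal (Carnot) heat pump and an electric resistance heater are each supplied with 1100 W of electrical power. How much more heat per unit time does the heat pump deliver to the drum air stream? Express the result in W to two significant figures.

8300 W

In absolute terms T_C = 295.93 K and T_H = 335.35 K, so ΔT = 39.42 K.
COP_Carnot = T_H/ΔT = 335.35/39.42 = 8.507.
The heat pump delivers Q̇_H = COP × Ẇ = 9357 W; the resistance heater delivers Ẇ = 1100 W.
Extra = (COP − 1)·Ẇ = 8257 W.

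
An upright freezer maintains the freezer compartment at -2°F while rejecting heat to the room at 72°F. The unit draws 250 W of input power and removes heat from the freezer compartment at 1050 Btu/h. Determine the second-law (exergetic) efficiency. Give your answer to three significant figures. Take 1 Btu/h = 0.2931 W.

0.199

Converting, Q̇_C = 1050 Btu/h = 307.8 W, so COP_actual = Q̇_C/Ẇ = 307.8/250.0 = 1.231.
In absolute terms T_C = 254.26 K and T_H = 295.37 K, so ΔT = 41.11 K.
COP_Carnot = T_C/ΔT = 254.26/41.11 = 6.185.
η_II = COP_actual/COP_Carnot = 1.231/6.185 = 0.1990.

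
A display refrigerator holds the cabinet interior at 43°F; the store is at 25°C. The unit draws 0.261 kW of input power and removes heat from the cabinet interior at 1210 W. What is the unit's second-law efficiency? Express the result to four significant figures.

Converting, Q̇_C = 1210 W = 1.210 kW, so COP_actual = Q̇_C/Ẇ = 1.210/0.2610 = 4.636.
In absolute terms T_C = 279.26 K and T_H = 298.15 K, so ΔT = 18.89 K.
COP_Carnot = T_C/ΔT = 279.26/18.89 = 14.78.
η_II = COP_actual/COP_Carnot = 4.636/14.78 = 0.3136.

0.3136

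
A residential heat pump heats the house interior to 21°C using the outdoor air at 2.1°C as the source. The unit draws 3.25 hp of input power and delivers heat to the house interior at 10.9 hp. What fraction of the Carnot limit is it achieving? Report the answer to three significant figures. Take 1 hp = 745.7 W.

0.215

COP_actual = Q̇_H/Ẇ = 10.90/3.250 = 3.354.
In absolute terms T_C = 275.25 K and T_H = 294.15 K, so ΔT = 18.90 K.
COP_Carnot = T_H/ΔT = 294.15/18.90 = 15.56.
η_II = COP_actual/COP_Carnot = 3.354/15.56 = 0.2155.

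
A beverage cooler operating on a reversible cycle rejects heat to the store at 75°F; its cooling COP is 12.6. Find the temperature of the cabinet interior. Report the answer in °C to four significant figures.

For a Carnot refrigerator COP_R = T_C/(T_H − T_C), so T_C = COP·T_H/(1 + COP).
With T_H = 297.04 K, T_C = 12.6 × 297.04/13.60 = 275.20 K.
Converting, 275.20 K = 2.05°C.

2.048 °C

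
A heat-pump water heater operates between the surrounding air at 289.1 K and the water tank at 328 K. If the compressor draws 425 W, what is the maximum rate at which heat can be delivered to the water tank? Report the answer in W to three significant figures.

The reservoir spacing is ΔT = 328 − 289.1 = 38.90 K.
COP_Carnot = T_H/ΔT = 328.00/38.90 = 8.432.
Q̇_max = COP_Carnot × Ẇ = 8.432 × 425.0 W = 3584 W.

3580 W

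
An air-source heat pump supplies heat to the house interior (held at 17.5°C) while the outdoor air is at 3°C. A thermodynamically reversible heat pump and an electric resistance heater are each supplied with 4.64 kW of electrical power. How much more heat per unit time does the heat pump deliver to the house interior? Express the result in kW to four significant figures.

88.37 kW

In absolute terms T_C = 276.15 K and T_H = 290.65 K, so ΔT = 14.50 K.
COP_Carnot = T_H/ΔT = 290.65/14.50 = 20.04.
The heat pump delivers Q̇_H = COP × Ẇ = 93.01 kW; the resistance heater delivers Ẇ = 4.640 kW.
Extra = (COP − 1)·Ẇ = 88.37 kW.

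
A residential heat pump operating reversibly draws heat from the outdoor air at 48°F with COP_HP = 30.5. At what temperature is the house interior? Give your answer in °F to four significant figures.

65.21 °F

COP_HP = T_H/(T_H − T_C) rearranges to T_H = COP·T_C/(COP − 1).
With T_C = 282.04 K, T_H = 30.5 × 282.04/29.50 = 291.60 K.
Converting, 291.60 K = 65.21°F.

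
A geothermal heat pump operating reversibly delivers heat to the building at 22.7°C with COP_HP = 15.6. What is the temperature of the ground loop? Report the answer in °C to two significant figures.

COP_HP = T_H/(T_H − T_C) gives T_H − T_C = T_H/COP.
With T_H = 295.85 K, T_C = 295.85 × (1 − 1/15.6) = 276.89 K.
Converting, 276.89 K = 3.74°C.

3.7 °C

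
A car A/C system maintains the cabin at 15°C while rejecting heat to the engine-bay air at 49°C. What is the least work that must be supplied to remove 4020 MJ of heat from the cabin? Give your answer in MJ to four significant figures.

In absolute terms T_C = 288.15 K and T_H = 322.15 K, so ΔT = 34.00 K.
The reversible limit is COP_R = T_C/ΔT = 8.475, so W_min = Q_C/COP = Q_C·ΔT/T_C.
W_min = 4020 × 34.00/288.15 = 474.3 MJ.

474.3 MJ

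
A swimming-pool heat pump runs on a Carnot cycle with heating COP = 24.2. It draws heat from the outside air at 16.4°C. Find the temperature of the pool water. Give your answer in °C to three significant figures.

COP_HP = T_H/(T_H − T_C) rearranges to T_H = COP·T_C/(COP − 1).
With T_C = 289.55 K, T_H = 24.2 × 289.55/23.20 = 302.03 K.
Converting, 302.03 K = 28.88°C.

28.9 °C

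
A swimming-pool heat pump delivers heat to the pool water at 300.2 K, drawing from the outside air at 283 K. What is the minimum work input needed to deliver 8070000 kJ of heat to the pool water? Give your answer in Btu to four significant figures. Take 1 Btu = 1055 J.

438300 Btu

The reservoir spacing is ΔT = 300.2 − 283 = 17.20 K.
The reversible limit is COP_HP = T_H/ΔT = 17.45, so W_min = Q_H/COP = Q_H·ΔT/T_H.
W_min = 8070000 × 17.20/300.20 = 462400 kJ = 438300 Btu.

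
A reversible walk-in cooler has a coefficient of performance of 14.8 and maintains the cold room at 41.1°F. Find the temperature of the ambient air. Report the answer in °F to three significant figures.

74.9 °F

COP_R = T_C/(T_H − T_C) gives T_H − T_C = T_C/COP.
With T_C = 278.21 K, T_H = 278.21 × (1 + 1/14.8) = 297.00 K.
Converting, 297.00 K = 74.94°F.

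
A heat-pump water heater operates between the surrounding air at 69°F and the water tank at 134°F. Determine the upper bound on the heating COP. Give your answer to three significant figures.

In absolute terms T_C = 293.71 K and T_H = 329.82 K, so ΔT = 36.11 K.
For a reversible cycle, COP_Carnot = T_H/ΔT = 329.82/36.11 = 9.133.

9.13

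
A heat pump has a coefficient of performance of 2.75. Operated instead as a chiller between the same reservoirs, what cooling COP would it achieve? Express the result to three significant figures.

Since Q_H = Q_C + W for any cycle, COP_R = Q_C/W = Q_H/W − 1.
COP_R = 2.75 − 1 = 1.75.

1.75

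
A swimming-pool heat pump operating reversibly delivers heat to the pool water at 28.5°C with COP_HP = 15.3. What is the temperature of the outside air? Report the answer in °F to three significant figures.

COP_HP = T_H/(T_H − T_C) gives T_H − T_C = T_H/COP.
With T_H = 301.65 K, T_C = 301.65 × (1 − 1/15.3) = 281.93 K.
Converting, 281.93 K = 47.81°F.

47.8 °F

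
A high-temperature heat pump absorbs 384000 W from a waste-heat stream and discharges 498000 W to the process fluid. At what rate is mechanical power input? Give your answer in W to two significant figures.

110000 W

For a cyclic device the first law requires Q̇_H = Q̇_C + Ẇ.
Ẇ = Q̇_H − Q̇_C = 114000 W.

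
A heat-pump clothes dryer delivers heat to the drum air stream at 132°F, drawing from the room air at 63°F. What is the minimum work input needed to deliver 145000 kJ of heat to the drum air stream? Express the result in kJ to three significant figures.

In absolute terms T_C = 290.37 K and T_H = 328.71 K, so ΔT = 38.33 K.
The reversible limit is COP_HP = T_H/ΔT = 8.575, so W_min = Q_H/COP = Q_H·ΔT/T_H.
W_min = 145000 × 38.33/328.71 = 16910 kJ.

16900 kJ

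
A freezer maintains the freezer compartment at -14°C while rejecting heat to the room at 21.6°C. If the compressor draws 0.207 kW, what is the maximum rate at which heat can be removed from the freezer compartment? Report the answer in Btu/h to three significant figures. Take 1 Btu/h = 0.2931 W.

5140 Btu/h

In absolute terms T_C = 259.15 K and T_H = 294.75 K, so ΔT = 35.60 K.
COP_Carnot = T_C/ΔT = 259.15/35.60 = 7.279.
Q̇_max = COP_Carnot × Ẇ = 7.279 × 0.2070 kW = 1.507 kW = 5141 Btu/h.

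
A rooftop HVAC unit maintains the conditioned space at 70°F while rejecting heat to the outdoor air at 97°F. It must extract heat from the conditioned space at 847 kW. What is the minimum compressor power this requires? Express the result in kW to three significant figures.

In absolute terms T_C = 294.26 K and T_H = 309.26 K, so ΔT = 15.00 K.
COP_Carnot = T_C/ΔT = 294.26/15.00 = 19.62.
Ẇ_min = Q̇/COP_Carnot = 847.0/19.62 = 43.18 kW.

43.2 kW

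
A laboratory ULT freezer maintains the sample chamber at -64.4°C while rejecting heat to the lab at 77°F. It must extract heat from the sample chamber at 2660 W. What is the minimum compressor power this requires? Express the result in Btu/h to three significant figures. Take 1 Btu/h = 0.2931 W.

In absolute terms T_C = 208.75 K and T_H = 298.15 K, so ΔT = 89.40 K.
COP_Carnot = T_C/ΔT = 208.75/89.40 = 2.335.
Ẇ_min = Q̇/COP_Carnot = 2660/2.335 = 1139 W = 3887 Btu/h.

3890 Btu/h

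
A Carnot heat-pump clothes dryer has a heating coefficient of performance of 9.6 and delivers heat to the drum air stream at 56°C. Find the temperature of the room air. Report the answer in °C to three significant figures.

COP_HP = T_H/(T_H − T_C) gives T_H − T_C = T_H/COP.
With T_H = 329.15 K, T_C = 329.15 × (1 − 1/9.6) = 294.86 K.
Converting, 294.86 K = 21.71°C.

21.7 °C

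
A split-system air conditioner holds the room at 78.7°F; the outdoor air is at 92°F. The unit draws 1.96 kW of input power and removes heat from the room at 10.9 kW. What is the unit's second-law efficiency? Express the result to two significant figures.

0.14

COP_actual = Q̇_C/Ẇ = 10.90/1.960 = 5.561.
In absolute terms T_C = 299.09 K and T_H = 306.48 K, so ΔT = 7.389 K.
COP_Carnot = T_C/ΔT = 299.09/7.389 = 40.48.
η_II = COP_actual/COP_Carnot = 5.561/40.48 = 0.1374.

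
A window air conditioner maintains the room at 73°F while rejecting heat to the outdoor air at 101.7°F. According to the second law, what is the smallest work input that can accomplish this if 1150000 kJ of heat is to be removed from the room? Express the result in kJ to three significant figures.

In absolute terms T_C = 295.93 K and T_H = 311.87 K, so ΔT = 15.94 K.
The reversible limit is COP_R = T_C/ΔT = 18.56, so W_min = Q_C/COP = Q_C·ΔT/T_C.
W_min = 1150000 × 15.94/295.93 = 61960 kJ.

62000 kJ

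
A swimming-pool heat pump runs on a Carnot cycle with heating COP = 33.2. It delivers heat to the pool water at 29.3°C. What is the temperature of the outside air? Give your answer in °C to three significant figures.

COP_HP = T_H/(T_H − T_C) gives T_H − T_C = T_H/COP.
With T_H = 302.45 K, T_C = 302.45 × (1 − 1/33.2) = 293.34 K.
Converting, 293.34 K = 20.19°C.

20.2 °C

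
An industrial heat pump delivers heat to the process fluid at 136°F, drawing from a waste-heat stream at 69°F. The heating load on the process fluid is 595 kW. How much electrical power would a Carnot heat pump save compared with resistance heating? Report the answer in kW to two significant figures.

530 kW

In absolute terms T_C = 293.71 K and T_H = 330.93 K, so ΔT = 37.22 K.
COP_Carnot = T_H/ΔT = 330.93/37.22 = 8.891.
Resistance heating needs Ẇ_res = Q̇_H = 595.0 kW; the reversible heat pump needs only Ẇ_hp = Q̇_H/COP = 66.92 kW.
Saving = 595.0 − 66.92 = 528.1 kW.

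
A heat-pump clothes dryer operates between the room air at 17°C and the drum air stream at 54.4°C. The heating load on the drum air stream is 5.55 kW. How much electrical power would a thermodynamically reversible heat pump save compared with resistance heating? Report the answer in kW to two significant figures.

4.9 kW

In absolute terms T_C = 290.15 K and T_H = 327.55 K, so ΔT = 37.40 K.
COP_Carnot = T_H/ΔT = 327.55/37.40 = 8.758.
Resistance heating needs Ẇ_res = Q̇_H = 5.550 kW; the reversible heat pump needs only Ẇ_hp = Q̇_H/COP = 0.6337 kW.
Saving = 5.550 − 0.6337 = 4.916 kW.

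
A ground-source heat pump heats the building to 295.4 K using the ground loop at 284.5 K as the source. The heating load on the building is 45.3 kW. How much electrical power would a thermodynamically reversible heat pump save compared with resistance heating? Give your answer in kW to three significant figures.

The reservoir spacing is ΔT = 295.4 − 284.5 = 10.90 K.
COP_Carnot = T_H/ΔT = 295.40/10.90 = 27.10.
Resistance heating needs Ẇ_res = Q̇_H = 45.30 kW; the reversible heat pump needs only Ẇ_hp = Q̇_H/COP = 1.672 kW.
Saving = 45.30 − 1.672 = 43.63 kW.

43.6 kW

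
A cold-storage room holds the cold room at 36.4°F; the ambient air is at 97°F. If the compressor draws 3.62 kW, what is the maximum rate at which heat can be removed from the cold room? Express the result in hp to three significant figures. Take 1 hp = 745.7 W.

39.7 hp

In absolute terms T_C = 275.59 K and T_H = 309.26 K, so ΔT = 33.67 K.
COP_Carnot = T_C/ΔT = 275.59/33.67 = 8.186.
Q̇_max = COP_Carnot × Ẇ = 8.186 × 3.620 kW = 29.63 kW = 39.74 hp.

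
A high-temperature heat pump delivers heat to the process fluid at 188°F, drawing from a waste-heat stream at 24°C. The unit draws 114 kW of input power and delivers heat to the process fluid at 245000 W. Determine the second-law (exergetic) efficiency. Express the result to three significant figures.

Converting, Q̇_H = 245000 W = 245.0 kW, so COP_actual = Q̇_H/Ẇ = 245.0/114.0 = 2.149.
In absolute terms T_C = 297.15 K and T_H = 359.82 K, so ΔT = 62.67 K.
COP_Carnot = T_H/ΔT = 359.82/62.67 = 5.742.
η_II = COP_actual/COP_Carnot = 2.149/5.742 = 0.3743.

0.374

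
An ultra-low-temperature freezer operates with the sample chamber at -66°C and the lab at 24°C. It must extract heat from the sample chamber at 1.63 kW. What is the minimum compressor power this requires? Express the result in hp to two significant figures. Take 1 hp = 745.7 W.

In absolute terms T_C = 207.15 K and T_H = 297.15 K, so ΔT = 90.00 K.
COP_Carnot = T_C/ΔT = 207.15/90.00 = 2.302.
Ẇ_min = Q̇/COP_Carnot = 1.630/2.302 = 0.7082 kW = 0.9497 hp.

0.95 hp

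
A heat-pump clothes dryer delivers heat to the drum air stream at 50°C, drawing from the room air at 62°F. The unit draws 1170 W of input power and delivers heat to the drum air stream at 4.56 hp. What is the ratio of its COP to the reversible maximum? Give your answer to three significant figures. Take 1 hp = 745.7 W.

Converting, Q̇_H = 4.560 hp = 3400 W, so COP_actual = Q̇_H/Ẇ = 3400/1170 = 2.906.
In absolute terms T_C = 289.82 K and T_H = 323.15 K, so ΔT = 33.33 K.
COP_Carnot = T_H/ΔT = 323.15/33.33 = 9.695.
η_II = COP_actual/COP_Carnot = 2.906/9.695 = 0.2998.

0.300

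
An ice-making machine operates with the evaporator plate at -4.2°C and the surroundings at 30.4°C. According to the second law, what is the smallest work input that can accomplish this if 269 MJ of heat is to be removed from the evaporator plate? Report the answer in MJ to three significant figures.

34.6 MJ

In absolute terms T_C = 268.95 K and T_H = 303.55 K, so ΔT = 34.60 K.
The reversible limit is COP_R = T_C/ΔT = 7.773, so W_min = Q_C/COP = Q_C·ΔT/T_C.
W_min = 269.0 × 34.60/268.95 = 34.61 MJ.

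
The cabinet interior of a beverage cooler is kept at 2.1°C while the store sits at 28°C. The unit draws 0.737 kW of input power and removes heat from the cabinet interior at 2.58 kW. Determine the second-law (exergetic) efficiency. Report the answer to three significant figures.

COP_actual = Q̇_C/Ẇ = 2.580/0.7370 = 3.501.
In absolute terms T_C = 275.25 K and T_H = 301.15 K, so ΔT = 25.90 K.
COP_Carnot = T_C/ΔT = 275.25/25.90 = 10.63.
η_II = COP_actual/COP_Carnot = 3.501/10.63 = 0.3294.

0.329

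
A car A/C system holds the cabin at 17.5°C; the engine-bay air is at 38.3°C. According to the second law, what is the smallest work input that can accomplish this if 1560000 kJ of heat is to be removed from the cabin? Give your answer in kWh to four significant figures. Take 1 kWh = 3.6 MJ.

31.01 kWh

In absolute terms T_C = 290.65 K and T_H = 311.45 K, so ΔT = 20.80 K.
The reversible limit is COP_R = T_C/ΔT = 13.97, so W_min = Q_C/COP = Q_C·ΔT/T_C.
W_min = 1560000 × 20.80/290.65 = 111600 kJ = 31.01 kWh.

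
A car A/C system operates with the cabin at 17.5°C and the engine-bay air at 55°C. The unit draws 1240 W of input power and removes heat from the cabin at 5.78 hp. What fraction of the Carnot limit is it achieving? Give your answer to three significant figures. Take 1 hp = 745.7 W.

0.448

Converting, Q̇_C = 5.780 hp = 4310 W, so COP_actual = Q̇_C/Ẇ = 4310/1240 = 3.476.
In absolute terms T_C = 290.65 K and T_H = 328.15 K, so ΔT = 37.50 K.
COP_Carnot = T_C/ΔT = 290.65/37.50 = 7.751.
η_II = COP_actual/COP_Carnot = 3.476/7.751 = 0.4485.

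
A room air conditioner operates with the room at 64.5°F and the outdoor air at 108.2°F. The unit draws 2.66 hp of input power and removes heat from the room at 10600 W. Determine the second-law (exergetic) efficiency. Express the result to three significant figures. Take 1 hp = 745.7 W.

0.446

Converting, Q̇_C = 10600 W = 14.21 hp, so COP_actual = Q̇_C/Ẇ = 14.21/2.660 = 5.344.
In absolute terms T_C = 291.21 K and T_H = 315.48 K, so ΔT = 24.28 K.
COP_Carnot = T_C/ΔT = 291.21/24.28 = 11.99.
η_II = COP_actual/COP_Carnot = 5.344/11.99 = 0.4455.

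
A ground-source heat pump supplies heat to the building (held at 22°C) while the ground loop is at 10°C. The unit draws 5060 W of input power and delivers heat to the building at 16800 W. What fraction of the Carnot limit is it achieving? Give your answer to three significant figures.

COP_actual = Q̇_H/Ẇ = 16800/5060 = 3.320.
In absolute terms T_C = 283.15 K and T_H = 295.15 K, so ΔT = 12.00 K.
COP_Carnot = T_H/ΔT = 295.15/12.00 = 24.60.
η_II = COP_actual/COP_Carnot = 3.320/24.60 = 0.1350.

0.135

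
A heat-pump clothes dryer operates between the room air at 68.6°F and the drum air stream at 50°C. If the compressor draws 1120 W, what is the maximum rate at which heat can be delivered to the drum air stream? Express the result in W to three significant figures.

In absolute terms T_C = 293.48 K and T_H = 323.15 K, so ΔT = 29.67 K.
COP_Carnot = T_H/ΔT = 323.15/29.67 = 10.89.
Q̇_max = COP_Carnot × Ẇ = 10.89 × 1120 W = 12200 W.

12200 W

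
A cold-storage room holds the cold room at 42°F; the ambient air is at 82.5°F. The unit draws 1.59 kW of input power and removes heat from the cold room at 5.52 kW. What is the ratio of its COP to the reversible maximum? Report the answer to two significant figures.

0.28

COP_actual = Q̇_C/Ẇ = 5.520/1.590 = 3.472.
In absolute terms T_C = 278.71 K and T_H = 301.21 K, so ΔT = 22.50 K.
COP_Carnot = T_C/ΔT = 278.71/22.50 = 12.39.
η_II = COP_actual/COP_Carnot = 3.472/12.39 = 0.2803.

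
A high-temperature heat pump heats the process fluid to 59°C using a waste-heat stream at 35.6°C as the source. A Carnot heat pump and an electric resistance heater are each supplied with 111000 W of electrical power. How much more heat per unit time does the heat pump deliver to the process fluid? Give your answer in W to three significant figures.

1460000 W

In absolute terms T_C = 308.75 K and T_H = 332.15 K, so ΔT = 23.40 K.
COP_Carnot = T_H/ΔT = 332.15/23.40 = 14.19.
The heat pump delivers Q̇_H = COP × Ẇ = 1576000 W; the resistance heater delivers Ẇ = 111000 W.
Extra = (COP − 1)·Ẇ = 1465000 W.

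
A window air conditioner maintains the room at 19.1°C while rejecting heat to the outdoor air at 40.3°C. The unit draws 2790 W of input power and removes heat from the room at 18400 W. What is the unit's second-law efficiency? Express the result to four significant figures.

COP_actual = Q̇_C/Ẇ = 18400/2790 = 6.595.
In absolute terms T_C = 292.25 K and T_H = 313.45 K, so ΔT = 21.20 K.
COP_Carnot = T_C/ΔT = 292.25/21.20 = 13.79.
η_II = COP_actual/COP_Carnot = 6.595/13.79 = 0.4784.

0.4784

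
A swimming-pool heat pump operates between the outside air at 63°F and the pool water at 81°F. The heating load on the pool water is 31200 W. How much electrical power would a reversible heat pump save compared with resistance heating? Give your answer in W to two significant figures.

In absolute terms T_C = 290.37 K and T_H = 300.37 K, so ΔT = 10.00 K.
COP_Carnot = T_H/ΔT = 300.37/10.00 = 30.04.
Resistance heating needs Ẇ_res = Q̇_H = 31200 W; the reversible heat pump needs only Ẇ_hp = Q̇_H/COP = 1039 W.
Saving = 31200 − 1039 = 30160 W.

30000 W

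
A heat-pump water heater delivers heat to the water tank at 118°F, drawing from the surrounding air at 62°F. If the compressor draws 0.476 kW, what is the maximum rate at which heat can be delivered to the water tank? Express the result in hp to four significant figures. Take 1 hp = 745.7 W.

6.585 hp

In absolute terms T_C = 289.82 K and T_H = 320.93 K, so ΔT = 31.11 K.
COP_Carnot = T_H/ΔT = 320.93/31.11 = 10.32.
Q̇_max = COP_Carnot × Ẇ = 10.32 × 0.4760 kW = 4.910 kW = 6.585 hp.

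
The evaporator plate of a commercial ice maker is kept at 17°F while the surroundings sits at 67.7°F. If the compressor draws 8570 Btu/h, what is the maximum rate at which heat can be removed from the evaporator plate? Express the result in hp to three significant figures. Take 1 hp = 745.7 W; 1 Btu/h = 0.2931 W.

31.7 hp

In absolute terms T_C = 264.82 K and T_H = 292.98 K, so ΔT = 28.17 K.
COP_Carnot = T_C/ΔT = 264.82/28.17 = 9.402.
Q̇_max = COP_Carnot × Ẇ = 9.402 × 8570 Btu/h = 80570 Btu/h = 31.67 hp.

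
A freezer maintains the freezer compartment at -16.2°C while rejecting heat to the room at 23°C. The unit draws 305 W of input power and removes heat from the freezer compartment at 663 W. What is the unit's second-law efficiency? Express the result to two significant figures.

0.33

COP_actual = Q̇_C/Ẇ = 663.0/305.0 = 2.174.
In absolute terms T_C = 256.95 K and T_H = 296.15 K, so ΔT = 39.20 K.
COP_Carnot = T_C/ΔT = 256.95/39.20 = 6.555.
η_II = COP_actual/COP_Carnot = 2.174/6.555 = 0.3316.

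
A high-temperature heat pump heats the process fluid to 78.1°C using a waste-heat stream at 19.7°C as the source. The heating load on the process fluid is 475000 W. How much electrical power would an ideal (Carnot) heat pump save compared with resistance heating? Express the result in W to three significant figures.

396000 W

In absolute terms T_C = 292.85 K and T_H = 351.25 K, so ΔT = 58.40 K.
COP_Carnot = T_H/ΔT = 351.25/58.40 = 6.015.
Resistance heating needs Ẇ_res = Q̇_H = 475000 W; the reversible heat pump needs only Ẇ_hp = Q̇_H/COP = 78980 W.
Saving = 475000 − 78980 = 396000 W.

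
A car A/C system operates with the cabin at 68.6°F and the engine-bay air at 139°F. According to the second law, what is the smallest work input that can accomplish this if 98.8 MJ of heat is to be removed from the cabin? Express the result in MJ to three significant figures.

In absolute terms T_C = 293.48 K and T_H = 332.59 K, so ΔT = 39.11 K.
The reversible limit is COP_R = T_C/ΔT = 7.504, so W_min = Q_C/COP = Q_C·ΔT/T_C.
W_min = 98.80 × 39.11/293.48 = 13.17 MJ.

13.2 MJ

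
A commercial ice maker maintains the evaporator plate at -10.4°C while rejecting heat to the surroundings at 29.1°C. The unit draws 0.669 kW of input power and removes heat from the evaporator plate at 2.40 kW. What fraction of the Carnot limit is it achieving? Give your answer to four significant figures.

COP_actual = Q̇_C/Ẇ = 2.400/0.6690 = 3.587.
In absolute terms T_C = 262.75 K and T_H = 302.25 K, so ΔT = 39.50 K.
COP_Carnot = T_C/ΔT = 262.75/39.50 = 6.652.
η_II = COP_actual/COP_Carnot = 3.587/6.652 = 0.5393.

0.5393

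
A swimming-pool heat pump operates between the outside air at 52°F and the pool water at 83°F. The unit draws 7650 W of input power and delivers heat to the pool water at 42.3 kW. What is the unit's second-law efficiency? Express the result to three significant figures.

0.316

Converting, Q̇_H = 42.30 kW = 42300 W, so COP_actual = Q̇_H/Ẇ = 42300/7650 = 5.529.
In absolute terms T_C = 284.26 K and T_H = 301.48 K, so ΔT = 17.22 K.
COP_Carnot = T_H/ΔT = 301.48/17.22 = 17.51.
η_II = COP_actual/COP_Carnot = 5.529/17.51 = 0.3159.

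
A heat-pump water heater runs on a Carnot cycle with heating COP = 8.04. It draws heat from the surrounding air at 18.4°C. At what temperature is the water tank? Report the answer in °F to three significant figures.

COP_HP = T_H/(T_H − T_C) rearranges to T_H = COP·T_C/(COP − 1).
With T_C = 291.55 K, T_H = 8.04 × 291.55/7.040 = 332.96 K.
Converting, 332.96 K = 139.66°F.

140 °F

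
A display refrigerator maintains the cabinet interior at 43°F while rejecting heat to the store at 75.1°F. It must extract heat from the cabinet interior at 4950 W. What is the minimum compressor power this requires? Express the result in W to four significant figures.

316.1 W

In absolute terms T_C = 279.26 K and T_H = 297.09 K, so ΔT = 17.83 K.
COP_Carnot = T_C/ΔT = 279.26/17.83 = 15.66.
Ẇ_min = Q̇/COP_Carnot = 4950/15.66 = 316.1 W.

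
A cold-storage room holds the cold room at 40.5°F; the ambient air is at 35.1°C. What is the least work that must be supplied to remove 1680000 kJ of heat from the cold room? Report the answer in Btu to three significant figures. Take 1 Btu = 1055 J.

174000 Btu

In absolute terms T_C = 277.87 K and T_H = 308.25 K, so ΔT = 30.38 K.
The reversible limit is COP_R = T_C/ΔT = 9.147, so W_min = Q_C/COP = Q_C·ΔT/T_C.
W_min = 1680000 × 30.38/277.87 = 183700 kJ = 174100 Btu.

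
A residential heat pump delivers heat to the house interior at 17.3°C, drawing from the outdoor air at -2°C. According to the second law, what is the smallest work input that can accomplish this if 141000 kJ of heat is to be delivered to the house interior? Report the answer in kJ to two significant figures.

9400 kJ

In absolute terms T_C = 271.15 K and T_H = 290.45 K, so ΔT = 19.30 K.
The reversible limit is COP_HP = T_H/ΔT = 15.05, so W_min = Q_H/COP = Q_H·ΔT/T_H.
W_min = 141000 × 19.30/290.45 = 9369 kJ.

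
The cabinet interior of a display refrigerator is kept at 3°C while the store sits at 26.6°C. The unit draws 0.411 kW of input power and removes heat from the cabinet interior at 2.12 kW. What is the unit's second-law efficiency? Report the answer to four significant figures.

0.4408

COP_actual = Q̇_C/Ẇ = 2.120/0.4110 = 5.158.
In absolute terms T_C = 276.15 K and T_H = 299.75 K, so ΔT = 23.60 K.
COP_Carnot = T_C/ΔT = 276.15/23.60 = 11.70.
η_II = COP_actual/COP_Carnot = 5.158/11.70 = 0.4408.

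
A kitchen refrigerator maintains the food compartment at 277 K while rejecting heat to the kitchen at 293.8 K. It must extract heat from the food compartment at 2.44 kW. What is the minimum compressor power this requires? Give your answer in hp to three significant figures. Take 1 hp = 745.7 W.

The reservoir spacing is ΔT = 293.8 − 277 = 16.80 K.
COP_Carnot = T_C/ΔT = 277.00/16.80 = 16.49.
Ẇ_min = Q̇/COP_Carnot = 2.440/16.49 = 0.1480 kW = 0.1985 hp.

0.198 hp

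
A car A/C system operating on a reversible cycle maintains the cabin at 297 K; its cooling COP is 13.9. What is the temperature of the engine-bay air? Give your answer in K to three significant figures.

COP_R = T_C/(T_H − T_C) gives T_H − T_C = T_C/COP.
With T_C = 297.00 K, T_H = 297.00 × (1 + 1/13.9) = 318.37 K.

318 K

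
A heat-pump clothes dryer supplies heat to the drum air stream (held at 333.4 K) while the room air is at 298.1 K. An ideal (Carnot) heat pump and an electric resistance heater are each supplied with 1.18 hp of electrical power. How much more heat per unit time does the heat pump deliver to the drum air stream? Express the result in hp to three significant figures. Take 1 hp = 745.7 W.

The reservoir spacing is ΔT = 333.4 − 298.1 = 35.30 K.
COP_Carnot = T_H/ΔT = 333.40/35.30 = 9.445.
The heat pump delivers Q̇_H = COP × Ẇ = 11.14 hp; the resistance heater delivers Ẇ = 1.180 hp.
Extra = (COP − 1)·Ẇ = 9.965 hp.

9.96 hp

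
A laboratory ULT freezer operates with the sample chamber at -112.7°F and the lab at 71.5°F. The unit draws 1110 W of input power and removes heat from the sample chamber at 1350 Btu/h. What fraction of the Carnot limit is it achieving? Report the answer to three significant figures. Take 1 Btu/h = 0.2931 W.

Converting, Q̇_C = 1350 Btu/h = 395.7 W, so COP_actual = Q̇_C/Ẇ = 395.7/1110 = 0.3565.
In absolute terms T_C = 192.76 K and T_H = 295.09 K, so ΔT = 102.3 K.
COP_Carnot = T_C/ΔT = 192.76/102.3 = 1.884.
η_II = COP_actual/COP_Carnot = 0.3565/1.884 = 0.1892.

0.189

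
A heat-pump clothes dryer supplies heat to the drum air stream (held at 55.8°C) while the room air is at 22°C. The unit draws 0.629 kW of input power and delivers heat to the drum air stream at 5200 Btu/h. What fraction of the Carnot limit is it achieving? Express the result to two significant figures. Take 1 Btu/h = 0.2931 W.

0.25

Converting, Q̇_H = 5200 Btu/h = 1.524 kW, so COP_actual = Q̇_H/Ẇ = 1.524/0.6290 = 2.423.
In absolute terms T_C = 295.15 K and T_H = 328.95 K, so ΔT = 33.80 K.
COP_Carnot = T_H/ΔT = 328.95/33.80 = 9.732.
η_II = COP_actual/COP_Carnot = 2.423/9.732 = 0.2490.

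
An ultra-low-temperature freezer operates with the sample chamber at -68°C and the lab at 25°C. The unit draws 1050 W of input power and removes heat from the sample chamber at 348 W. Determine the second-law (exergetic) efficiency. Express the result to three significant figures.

0.150

COP_actual = Q̇_C/Ẇ = 348.0/1050 = 0.3314.
In absolute terms T_C = 205.15 K and T_H = 298.15 K, so ΔT = 93.00 K.
COP_Carnot = T_C/ΔT = 205.15/93.00 = 2.206.
η_II = COP_actual/COP_Carnot = 0.3314/2.206 = 0.1502.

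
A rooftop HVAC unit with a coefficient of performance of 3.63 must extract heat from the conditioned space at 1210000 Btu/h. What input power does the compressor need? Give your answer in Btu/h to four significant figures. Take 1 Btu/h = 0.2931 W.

Ẇ = Q̇_C/COP = 1210000/3.63 = 333300 Btu/h.

333300 Btu/h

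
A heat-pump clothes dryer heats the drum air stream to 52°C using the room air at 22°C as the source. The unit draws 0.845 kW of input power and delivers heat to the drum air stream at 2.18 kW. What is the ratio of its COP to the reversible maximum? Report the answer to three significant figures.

COP_actual = Q̇_H/Ẇ = 2.180/0.8450 = 2.580.
In absolute terms T_C = 295.15 K and T_H = 325.15 K, so ΔT = 30.00 K.
COP_Carnot = T_H/ΔT = 325.15/30.00 = 10.84.
η_II = COP_actual/COP_Carnot = 2.580/10.84 = 0.2380.

0.238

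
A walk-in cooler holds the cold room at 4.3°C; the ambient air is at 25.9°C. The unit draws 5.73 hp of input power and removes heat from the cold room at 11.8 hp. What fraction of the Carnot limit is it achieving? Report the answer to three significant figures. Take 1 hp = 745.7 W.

COP_actual = Q̇_C/Ẇ = 11.80/5.730 = 2.059.
In absolute terms T_C = 277.45 K and T_H = 299.05 K, so ΔT = 21.60 K.
COP_Carnot = T_C/ΔT = 277.45/21.60 = 12.84.
η_II = COP_actual/COP_Carnot = 2.059/12.84 = 0.1603.

0.160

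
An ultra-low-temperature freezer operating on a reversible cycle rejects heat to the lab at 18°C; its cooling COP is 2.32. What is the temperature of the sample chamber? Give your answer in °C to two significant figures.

For a Carnot refrigerator COP_R = T_C/(T_H − T_C), so T_C = COP·T_H/(1 + COP).
With T_H = 291.15 K, T_C = 2.32 × 291.15/3.320 = 203.45 K.
Converting, 203.45 K = -69.70°C.

-70 °C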